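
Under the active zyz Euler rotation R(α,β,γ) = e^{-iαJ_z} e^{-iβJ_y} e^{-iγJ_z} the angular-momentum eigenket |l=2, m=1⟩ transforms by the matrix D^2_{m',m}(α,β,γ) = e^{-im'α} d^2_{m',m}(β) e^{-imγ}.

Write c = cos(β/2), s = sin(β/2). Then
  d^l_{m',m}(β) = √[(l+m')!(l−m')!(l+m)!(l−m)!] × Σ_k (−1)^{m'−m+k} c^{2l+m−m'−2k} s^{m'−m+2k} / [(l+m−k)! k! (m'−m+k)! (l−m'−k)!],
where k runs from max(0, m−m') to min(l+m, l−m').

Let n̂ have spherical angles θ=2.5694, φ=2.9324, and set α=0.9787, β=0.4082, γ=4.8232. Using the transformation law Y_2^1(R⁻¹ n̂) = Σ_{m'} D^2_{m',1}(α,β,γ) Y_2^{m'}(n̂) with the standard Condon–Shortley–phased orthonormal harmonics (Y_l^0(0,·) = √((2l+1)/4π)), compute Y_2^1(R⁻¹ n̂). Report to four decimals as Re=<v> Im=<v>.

Re=-0.3178 Im=0.1334

Need the full column D^2_{m',1} for m'=−2..2 at α=0.9787, β=0.4082, γ=4.8232.
cos(β/2)=0.979244, sin(β/2)=0.202686
d^2_{-2,1}: single k=3 term ⇒ +0.016308;  D = -0.015691-0.004441i
d^2_{-1,1}: k∈[2..3] ⇒ +0.118182 -0.001688 = +0.116494;  D = -0.088881+0.075306i
d^2_{0,1}: k∈[1..2] ⇒ +0.466199 -0.019973 = +0.446227;  D = +0.049346+0.443490i
d^2_{1,1}: k∈[0..1] ⇒ +0.919525 -0.118182 = +0.801343;  D = +0.710311+0.370957i
d^2_{2,1}: single k=0 term ⇒ -0.380650;  D = -0.334523+0.181629i
Y_2^{m'}(θ=2.5694,φ=2.9324) and Σ D·Y over m':
  (-0.0157-0.0044i)·(+0.1035+0.0460i)  (-0.0889+0.0753i)·(+0.3440+0.0730i)  (+0.0493+0.4435i)·(+0.3534+0.0000i)  (+0.7103+0.3710i)·(-0.3440+0.0730i)  (-0.3345+0.1816i)·(+0.1035-0.0460i)
Y_2^1(R⁻¹ n̂) = -0.317773+0.133399i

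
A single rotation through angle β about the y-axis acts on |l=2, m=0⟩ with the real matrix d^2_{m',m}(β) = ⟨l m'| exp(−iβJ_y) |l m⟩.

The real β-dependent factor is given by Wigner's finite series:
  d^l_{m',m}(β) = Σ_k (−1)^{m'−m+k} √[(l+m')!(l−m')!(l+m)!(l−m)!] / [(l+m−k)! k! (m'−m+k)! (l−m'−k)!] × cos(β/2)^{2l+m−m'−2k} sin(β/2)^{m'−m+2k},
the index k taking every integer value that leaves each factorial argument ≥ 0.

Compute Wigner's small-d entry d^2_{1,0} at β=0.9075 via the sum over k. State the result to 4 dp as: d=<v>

d=-0.5942

d^2_{1,0}(β=0.9075) via Wigner's sum:
c=cos(0.9075/2)=0.898810, s=sin(0.9075/2)=0.438339; N=√[6·1·2·2]=4.898979
k: max(0,(0)−(1))=0 … min(2+(0),2−(1))=1
  k=0: (−1)^1·4.8990/(2)·0.8988^3·0.4383^1 = -0.779631
  k=1: (−1)^2·4.8990/(2)·0.8988^1·0.4383^3 = +0.185427
d^2_{1,0}(0.9075) = -0.779631 +0.185427 = -0.594203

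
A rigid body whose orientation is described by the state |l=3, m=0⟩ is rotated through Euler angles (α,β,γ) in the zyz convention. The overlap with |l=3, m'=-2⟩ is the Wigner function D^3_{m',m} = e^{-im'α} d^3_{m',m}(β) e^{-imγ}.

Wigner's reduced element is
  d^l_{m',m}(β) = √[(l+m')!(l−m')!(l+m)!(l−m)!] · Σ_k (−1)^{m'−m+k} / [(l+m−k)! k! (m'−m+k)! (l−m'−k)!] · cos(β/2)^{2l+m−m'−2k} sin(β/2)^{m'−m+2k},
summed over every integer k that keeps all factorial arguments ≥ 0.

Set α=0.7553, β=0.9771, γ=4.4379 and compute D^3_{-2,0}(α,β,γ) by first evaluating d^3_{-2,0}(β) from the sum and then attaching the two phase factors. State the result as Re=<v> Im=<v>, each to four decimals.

Re=0.0317 Im=0.5253

D^3_{-2,0}(0.7553,0.9771,4.4379) = e^{-i·-2·0.7553}·d^3_{-2,0}(0.9771)·e^{-i·0·4.4379}. Compute d first:
c=cos(0.9771/2)=0.883014, s=sin(0.9771/2)=0.469346; N=√[1·120·6·6]=65.726707
The bounds max(0,m−m')=2 and min(l+m,l−m')=3 give 2 terms
  k=2: (−1)^0·65.7267/(12)·0.8830^4·0.4693^2 = +0.733530
  k=3: (−1)^1·65.7267/(12)·0.8830^2·0.4693^4 = -0.207238
d^3_{-2,0}(0.9771) = +0.733530 -0.207238 = +0.526292
Attach z-rotation phases: D = e^{-i(-2)(0.7553)}·(+0.526292)·e^{-i(0)(4.4379)} = +0.031662+0.525339i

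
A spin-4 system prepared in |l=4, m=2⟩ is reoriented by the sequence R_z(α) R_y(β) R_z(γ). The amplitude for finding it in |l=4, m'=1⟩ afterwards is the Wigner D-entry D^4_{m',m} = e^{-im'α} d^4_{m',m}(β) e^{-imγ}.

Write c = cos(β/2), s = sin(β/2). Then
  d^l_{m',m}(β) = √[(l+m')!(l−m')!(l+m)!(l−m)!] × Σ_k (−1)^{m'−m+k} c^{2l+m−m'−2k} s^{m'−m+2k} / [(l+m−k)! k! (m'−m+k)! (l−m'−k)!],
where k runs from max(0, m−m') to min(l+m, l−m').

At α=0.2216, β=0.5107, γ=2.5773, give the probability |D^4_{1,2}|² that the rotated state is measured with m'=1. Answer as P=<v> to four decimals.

First d^4_{1,2}(β=0.5107), then the phase factors e^{-i(1)α} and e^{-i(2)γ}:
c=cos(0.5107/2)=0.967575, s=sin(0.5107/2)=0.252584; N=√[120·6·720·2]=1018.233765
k: max(0,(2)−(1))=1 … min(4+(2),4−(1))=3
  k=1: (−1)^0·1018.2338/(240)·0.9676^7·0.2526^1 = +0.850814
  k=2: (−1)^1·1018.2338/(48)·0.9676^5·0.2526^3 = -0.289899
  k=3: (−1)^2·1018.2338/(72)·0.9676^3·0.2526^5 = +0.013170
d^4_{1,2}(0.5107) = +0.850814 -0.289899 +0.013170 = +0.574085
|D^4_{1,2}|² = |d^4_{1,2}(β)|² = (+0.574085)² = 0.329573 (the z-rotation phases have unit modulus)

P=0.3296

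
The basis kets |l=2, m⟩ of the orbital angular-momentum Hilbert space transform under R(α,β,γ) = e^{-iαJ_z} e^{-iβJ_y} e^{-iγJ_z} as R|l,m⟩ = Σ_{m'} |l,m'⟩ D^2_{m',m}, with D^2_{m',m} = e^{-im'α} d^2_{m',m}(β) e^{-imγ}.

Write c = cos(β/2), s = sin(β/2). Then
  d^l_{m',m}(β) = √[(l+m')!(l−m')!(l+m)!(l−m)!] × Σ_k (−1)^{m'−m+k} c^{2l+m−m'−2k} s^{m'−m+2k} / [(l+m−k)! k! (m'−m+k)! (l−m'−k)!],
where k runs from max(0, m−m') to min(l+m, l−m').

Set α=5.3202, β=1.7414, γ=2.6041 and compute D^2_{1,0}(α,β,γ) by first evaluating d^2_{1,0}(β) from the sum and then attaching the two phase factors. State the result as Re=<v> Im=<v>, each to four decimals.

D^2_{1,0}(5.3202,1.7414,2.6041) = e^{-i·1·5.3202}·d^2_{1,0}(1.7414)·e^{-i·0·2.6041}. Compute d first:
With c≡cos(β/2)=0.644291 and s≡sin(β/2)=0.764780, N=[6·1·2·2]^{1/2}=4.898979
k: max(0,(0)−(1))=0 … min(2+(0),2−(1))=1
  k=0: (−1)^1·4.8990/(2)·0.6443^3·0.7648^1 = -0.501025
  k=1: (−1)^2·4.8990/(2)·0.6443^1·0.7648^3 = +0.705940
d^2_{1,0}(1.7414) = -0.501025 +0.705940 = +0.204915
D = (+0.571072+0.820900i)·(+0.204915)·(+1.000000+0.000000i) = +0.117021+0.168215i

Re=0.1170 Im=0.1682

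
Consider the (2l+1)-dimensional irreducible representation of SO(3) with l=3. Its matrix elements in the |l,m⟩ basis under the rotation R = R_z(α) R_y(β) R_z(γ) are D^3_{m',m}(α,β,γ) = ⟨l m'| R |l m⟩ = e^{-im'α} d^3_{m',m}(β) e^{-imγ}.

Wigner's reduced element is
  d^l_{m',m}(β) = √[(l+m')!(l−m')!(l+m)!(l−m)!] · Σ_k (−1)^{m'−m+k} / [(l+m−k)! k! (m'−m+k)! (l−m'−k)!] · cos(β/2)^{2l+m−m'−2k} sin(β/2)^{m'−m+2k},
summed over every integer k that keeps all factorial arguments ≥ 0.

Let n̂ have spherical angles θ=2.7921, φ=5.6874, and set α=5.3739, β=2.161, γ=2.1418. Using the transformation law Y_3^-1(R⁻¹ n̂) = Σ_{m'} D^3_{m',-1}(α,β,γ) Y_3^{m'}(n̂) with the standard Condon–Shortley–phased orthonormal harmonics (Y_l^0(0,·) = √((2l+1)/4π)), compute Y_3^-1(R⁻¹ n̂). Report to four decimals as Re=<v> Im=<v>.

Re=-0.1632 Im=0.3897

Need the full column D^3_{m',-1} for m'=−3..3 at α=5.3739, β=2.161, γ=2.1418.
cos(β/2)=0.470887, sin(β/2)=0.882193
d^3_{-3,-1}: single k=2 term ⇒ +0.148198;  D = +0.123468-0.081965i
d^3_{-2,-1}: k∈[1..2] ⇒ +0.064588 -0.453390 = -0.388803;  D = -0.368669-0.123496i
d^3_{-1,-1}: k∈[0..2] ⇒ +0.010902 -0.306116 +0.805824 = +0.510611;  D = +0.169455+0.481672i
d^3_{0,-1}: k∈[0..2] ⇒ -0.070752 +0.744997 -0.871619 = -0.197374;  D = +0.106676-0.166063i
d^3_{1,-1}: k∈[0..2] ⇒ +0.229587 -1.074432 +0.471393 = -0.373453;  D = +0.371925-0.033754i
d^3_{2,-1}: k∈[0..1] ⇒ -0.453390 +0.795675 = +0.342285;  D = -0.233820-0.249975i
d^3_{3,-1}: single k=0 term ⇒ +0.520157;  D = +0.081467-0.513738i
Y_3^{m'}(θ=2.7921,φ=5.6874) and Σ D·Y over m':
  (+0.1235-0.0820i)·(-0.0036+0.0164i)  (-0.3687-0.1235i)·(-0.0417-0.1046i)  (+0.1695+0.4817i)·(+0.3127+0.2120i)  (+0.1067-0.1661i)·(-0.4957+0.0000i)  (+0.3719-0.0338i)·(-0.3127+0.2120i)  (-0.2338-0.2500i)·(-0.0417+0.1046i)  (+0.0815-0.5137i)·(+0.0036+0.0164i)
Y_3^-1(R⁻¹ n̂) = -0.163209+0.389719i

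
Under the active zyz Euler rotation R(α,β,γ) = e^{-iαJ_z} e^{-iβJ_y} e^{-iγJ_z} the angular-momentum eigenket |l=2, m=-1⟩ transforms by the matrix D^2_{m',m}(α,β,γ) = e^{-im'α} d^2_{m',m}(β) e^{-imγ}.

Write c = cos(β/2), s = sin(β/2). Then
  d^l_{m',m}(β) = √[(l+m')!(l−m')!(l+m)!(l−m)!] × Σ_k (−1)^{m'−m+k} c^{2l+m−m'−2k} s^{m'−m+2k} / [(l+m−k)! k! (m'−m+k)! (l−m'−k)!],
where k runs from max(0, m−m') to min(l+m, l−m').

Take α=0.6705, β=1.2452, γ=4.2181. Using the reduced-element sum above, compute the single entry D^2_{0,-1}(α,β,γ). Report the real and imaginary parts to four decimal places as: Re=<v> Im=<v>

First d^2_{0,-1}(β=1.2452), then the phase factors e^{-i(0)α} and e^{-i(-1)γ}:
c=cos(1.2452/2)=0.812365, s=sin(1.2452/2)=0.583149; N=√[2·2·1·6]=4.898979
The bounds max(0,m−m')=0 and min(l+m,l−m')=1 give 2 terms
  k=0: (−1)^1·4.8990/(2)·0.8124^3·0.5831^1 = -0.765789
  k=1: (−1)^2·4.8990/(2)·0.8124^1·0.5831^3 = +0.394608
d^2_{0,-1}(1.2452) = -0.765789 +0.394608 = -0.371181
Attach z-rotation phases: D = e^{-i(0)(0.6705)}·(-0.371181)·e^{-i(-1)(4.2181)} = +0.176090+0.326753i

Re=0.1761 Im=0.3268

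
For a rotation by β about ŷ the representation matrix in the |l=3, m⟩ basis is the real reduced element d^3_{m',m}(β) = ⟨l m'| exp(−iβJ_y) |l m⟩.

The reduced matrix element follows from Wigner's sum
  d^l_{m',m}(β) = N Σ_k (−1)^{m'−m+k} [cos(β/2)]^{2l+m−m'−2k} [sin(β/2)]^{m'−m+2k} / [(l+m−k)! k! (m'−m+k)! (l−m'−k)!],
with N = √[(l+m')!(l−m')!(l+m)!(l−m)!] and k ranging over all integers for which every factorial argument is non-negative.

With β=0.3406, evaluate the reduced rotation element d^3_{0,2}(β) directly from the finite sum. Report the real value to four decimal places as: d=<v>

d^3_{0,2}(β=0.3406) via Wigner's sum:
With c≡cos(β/2)=0.985534 and s≡sin(β/2)=0.169478, N=[6·6·120·1]^{1/2}=65.726707
The bounds max(0,m−m')=2 and min(l+m,l−m')=3 give 2 terms
  k=2: (−1)^0·65.7267/(12)·0.9855^4·0.1695^2 = +0.148414
  k=3: (−1)^1·65.7267/(12)·0.9855^2·0.1695^4 = -0.004389
d^3_{0,2}(0.3406) = +0.148414 -0.004389 = +0.144025

d=0.1440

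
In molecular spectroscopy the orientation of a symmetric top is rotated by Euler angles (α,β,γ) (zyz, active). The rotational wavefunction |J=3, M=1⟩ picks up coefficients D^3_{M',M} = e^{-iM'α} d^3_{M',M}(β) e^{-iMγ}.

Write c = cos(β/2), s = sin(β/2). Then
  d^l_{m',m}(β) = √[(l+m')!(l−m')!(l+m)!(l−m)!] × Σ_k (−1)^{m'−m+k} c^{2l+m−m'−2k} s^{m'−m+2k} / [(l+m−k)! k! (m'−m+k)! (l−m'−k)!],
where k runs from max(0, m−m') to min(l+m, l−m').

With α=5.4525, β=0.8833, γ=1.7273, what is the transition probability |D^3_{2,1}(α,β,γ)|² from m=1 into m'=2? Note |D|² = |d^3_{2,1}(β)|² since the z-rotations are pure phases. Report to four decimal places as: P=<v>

P=0.2037

First d^3_{2,1}(β=0.8833), then the phase factors e^{-i(2)α} and e^{-i(1)γ}:
Half-angle: c=0.904048, s=0.427432. N=√(120·1·24·2)=75.894664
The bounds max(0,m−m')=0 and min(l+m,l−m')=1 give 2 terms
  k=0: (−1)^1·75.8947/(24)·0.9040^5·0.4274^1 = -0.816250
  k=1: (−1)^2·75.8947/(12)·0.9040^3·0.4274^3 = +0.364925
d^3_{2,1}(0.8833) = -0.816250 +0.364925 = -0.451325
|D^3_{2,1}|² = |d^3_{2,1}(β)|² = (-0.451325)² = 0.203694 (the z-rotation phases have unit modulus)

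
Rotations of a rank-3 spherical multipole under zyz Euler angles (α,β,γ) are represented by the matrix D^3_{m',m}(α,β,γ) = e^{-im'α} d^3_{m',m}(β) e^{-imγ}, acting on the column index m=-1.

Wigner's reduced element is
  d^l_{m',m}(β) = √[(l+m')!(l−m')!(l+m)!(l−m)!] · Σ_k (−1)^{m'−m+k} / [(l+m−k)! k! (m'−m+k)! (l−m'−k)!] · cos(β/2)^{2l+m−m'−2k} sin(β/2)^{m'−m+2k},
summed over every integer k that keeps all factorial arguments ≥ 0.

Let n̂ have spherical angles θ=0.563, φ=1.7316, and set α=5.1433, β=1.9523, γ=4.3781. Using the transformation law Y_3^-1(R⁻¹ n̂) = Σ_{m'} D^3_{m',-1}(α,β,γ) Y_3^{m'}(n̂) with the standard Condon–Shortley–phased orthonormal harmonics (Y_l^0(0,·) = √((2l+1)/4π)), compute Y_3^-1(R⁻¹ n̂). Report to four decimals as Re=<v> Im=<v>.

Re=0.0416 Im=0.4196

Need the full column D^3_{m',-1} for m'=−3..3 at α=5.1433, β=1.9523, γ=4.3781.
cos(β/2)=0.560216, sin(β/2)=0.828347
d^3_{-3,-1}: single k=2 term ⇒ +0.261753;  D = +0.150454+0.214192i
d^3_{-2,-1}: k∈[1..2] ⇒ +0.144540 -0.632022 = -0.487482;  D = +0.245400-0.421210i
d^3_{-1,-1}: k∈[0..2] ⇒ +0.030912 -0.540674 +0.886565 = +0.376803;  D = -0.375045-0.036351i
d^3_{0,-1}: k∈[0..2] ⇒ -0.158336 +1.038519 -0.756845 = +0.123338;  D = -0.040467-0.116511i
d^3_{1,-1}: k∈[0..2] ⇒ +0.405506 -1.182087 +0.323052 = -0.453529;  D = -0.327105+0.314151i
d^3_{2,-1}: k∈[0..1] ⇒ -0.632022 +0.690901 = +0.058879;  D = +0.054794+0.021548i
d^3_{3,-1}: single k=0 term ⇒ +0.572275;  D = +0.032160+0.571371i
Y_3^{m'}(θ=0.563,φ=1.7316) and Σ D·Y over m':
  (+0.1505+0.2142i)·(+0.0294+0.0562i)  (+0.2454-0.4212i)·(-0.2336+0.0778i)  (-0.3750-0.0364i)·(-0.0711-0.4385i)  (-0.0405-0.1165i)·(+0.1817+0.0000i)  (-0.3271+0.3142i)·(+0.0711-0.4385i)  (+0.0548+0.0215i)·(-0.2336-0.0778i)  (+0.0322+0.5714i)·(-0.0294+0.0562i)
Y_3^-1(R⁻¹ n̂) = +0.041562+0.419624i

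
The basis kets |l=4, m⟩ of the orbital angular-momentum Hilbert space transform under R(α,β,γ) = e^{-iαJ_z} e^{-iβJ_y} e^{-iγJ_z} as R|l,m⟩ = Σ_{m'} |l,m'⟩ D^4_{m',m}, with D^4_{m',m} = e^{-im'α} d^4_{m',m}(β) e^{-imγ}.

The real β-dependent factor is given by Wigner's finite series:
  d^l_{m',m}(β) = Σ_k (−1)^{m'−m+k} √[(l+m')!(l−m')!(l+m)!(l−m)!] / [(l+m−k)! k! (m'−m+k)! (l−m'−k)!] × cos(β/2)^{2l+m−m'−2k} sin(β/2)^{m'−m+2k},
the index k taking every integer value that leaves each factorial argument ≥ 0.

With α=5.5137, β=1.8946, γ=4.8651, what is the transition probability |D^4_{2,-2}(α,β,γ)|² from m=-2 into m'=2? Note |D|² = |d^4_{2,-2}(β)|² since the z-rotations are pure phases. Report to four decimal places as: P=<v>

P=0.0507

Split into d^4_{2,-2}(β=1.8946) × two z-phases.
c=cos(1.8946/2)=0.583877, s=sin(1.8946/2)=0.811842; N=√[720·2·2·720]=1440.000000
The bounds max(0,m−m')=0 and min(l+m,l−m')=2 give 3 terms
  k=0: (−1)^4·1440.0000/(96)·0.5839^4·0.8118^4 = +0.757292
  k=1: (−1)^5·1440.0000/(120)·0.5839^2·0.8118^6 = -1.171260
  k=2: (−1)^6·1440.0000/(1440)·0.5839^0·0.8118^8 = +0.188700
d^4_{2,-2}(1.8946) = +0.757292 -1.171260 +0.188700 = -0.225268
|D^4_{2,-2}|² = |d^4_{2,-2}(β)|² = (-0.225268)² = 0.050746 (the z-rotation phases have unit modulus)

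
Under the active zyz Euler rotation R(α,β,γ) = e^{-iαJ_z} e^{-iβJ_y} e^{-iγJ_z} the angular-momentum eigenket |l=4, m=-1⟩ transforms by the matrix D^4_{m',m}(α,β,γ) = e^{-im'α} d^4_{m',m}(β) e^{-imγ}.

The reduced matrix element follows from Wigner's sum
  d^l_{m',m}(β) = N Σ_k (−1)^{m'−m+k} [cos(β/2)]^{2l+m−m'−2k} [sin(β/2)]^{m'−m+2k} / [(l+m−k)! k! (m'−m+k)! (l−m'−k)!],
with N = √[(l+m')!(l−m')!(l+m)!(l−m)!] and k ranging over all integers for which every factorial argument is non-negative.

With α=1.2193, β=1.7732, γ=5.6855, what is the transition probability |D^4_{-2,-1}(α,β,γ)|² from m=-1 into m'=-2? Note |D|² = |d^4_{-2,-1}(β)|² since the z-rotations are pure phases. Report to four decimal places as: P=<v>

P=0.0181

First d^4_{-2,-1}(β=1.7732), then the phase factors e^{-i(-2)α} and e^{-i(-1)γ}:
With c≡cos(β/2)=0.632050 and s≡sin(β/2)=0.774927, N=[2·720·6·120]^{1/2}=1018.233765
k: max(0,(-1)−(-2))=1 … min(4+(-1),4−(-2))=3
  k=1: (−1)^0·1018.2338/(240)·0.6321^7·0.7749^1 = +0.132483
  k=2: (−1)^1·1018.2338/(48)·0.6321^5·0.7749^3 = -0.995744
  k=3: (−1)^2·1018.2338/(72)·0.6321^3·0.7749^5 = +0.997872
d^4_{-2,-1}(1.7732) = +0.132483 -0.995744 +0.997872 = +0.134611
|D^4_{-2,-1}|² = |d^4_{-2,-1}(β)|² = (+0.134611)² = 0.018120 (the z-rotation phases have unit modulus)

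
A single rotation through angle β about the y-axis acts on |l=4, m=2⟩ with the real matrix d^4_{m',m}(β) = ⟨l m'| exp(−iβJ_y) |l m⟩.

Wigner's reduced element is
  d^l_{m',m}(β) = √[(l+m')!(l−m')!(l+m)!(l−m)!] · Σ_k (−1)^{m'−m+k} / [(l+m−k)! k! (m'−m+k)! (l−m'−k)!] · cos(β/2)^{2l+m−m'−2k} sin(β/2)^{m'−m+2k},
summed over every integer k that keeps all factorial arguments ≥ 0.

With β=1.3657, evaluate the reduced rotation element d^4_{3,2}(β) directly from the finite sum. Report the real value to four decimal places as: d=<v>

d=0.3932

d^4_{3,2}(β=1.3657) via Wigner's sum:
c=cos(1.3657/2)=0.775778, s=sin(1.3657/2)=0.631007; N=√[5040·1·720·2]=2693.993318
The bounds max(0,m−m')=0 and min(l+m,l−m')=1 give 2 terms
  k=0: (−1)^1·2693.9933/(720)·0.7758^7·0.6310^1 = -0.399262
  k=1: (−1)^2·2693.9933/(240)·0.7758^5·0.6310^3 = +0.792452
d^4_{3,2}(1.3657) = -0.399262 +0.792452 = +0.393189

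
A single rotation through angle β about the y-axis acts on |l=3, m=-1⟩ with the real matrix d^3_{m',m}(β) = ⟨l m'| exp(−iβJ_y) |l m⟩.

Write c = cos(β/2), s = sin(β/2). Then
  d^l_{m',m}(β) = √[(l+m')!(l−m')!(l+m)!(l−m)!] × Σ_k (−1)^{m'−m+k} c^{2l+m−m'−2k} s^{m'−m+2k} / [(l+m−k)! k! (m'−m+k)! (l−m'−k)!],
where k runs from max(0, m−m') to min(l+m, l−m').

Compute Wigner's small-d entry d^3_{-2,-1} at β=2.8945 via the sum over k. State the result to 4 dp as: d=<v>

d^3_{-2,-1}(β=2.8945) via Wigner's sum:
With c≡cos(β/2)=0.123232 and s≡sin(β/2)=0.992378, N=[1·120·2·24]^{1/2}=75.894664
The bounds max(0,m−m')=1 and min(l+m,l−m')=2 give 2 terms
  k=1: (−1)^0·75.8947/(24)·0.1232^5·0.9924^1 = +0.000089
  k=2: (−1)^1·75.8947/(12)·0.1232^3·0.9924^3 = -0.011567
d^3_{-2,-1}(2.8945) = +0.000089 -0.011567 = -0.011478

d=-0.0115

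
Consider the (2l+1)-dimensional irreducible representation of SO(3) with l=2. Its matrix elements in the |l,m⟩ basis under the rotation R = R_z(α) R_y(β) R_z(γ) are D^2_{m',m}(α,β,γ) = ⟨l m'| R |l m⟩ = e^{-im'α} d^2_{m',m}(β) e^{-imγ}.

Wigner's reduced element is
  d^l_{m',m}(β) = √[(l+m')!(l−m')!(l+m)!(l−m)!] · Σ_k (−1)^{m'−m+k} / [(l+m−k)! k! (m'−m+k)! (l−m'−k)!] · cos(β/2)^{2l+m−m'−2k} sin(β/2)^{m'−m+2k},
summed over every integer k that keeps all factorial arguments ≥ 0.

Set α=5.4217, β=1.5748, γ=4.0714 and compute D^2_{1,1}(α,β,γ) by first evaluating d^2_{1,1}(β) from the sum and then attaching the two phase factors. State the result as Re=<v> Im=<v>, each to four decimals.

Split into d^2_{1,1}(β=1.5748) × two z-phases.
Half-angle: c=0.705690, s=0.708521. N=√(6·1·6·1)=6.000000
k: max(0,(1)−(1))=0 … min(2+(1),2−(1))=1
  k=0: (−1)^0·6.0000/(6)·0.7057^4·0.7085^0 = +0.248002
  k=1: (−1)^1·6.0000/(2)·0.7057^2·0.7085^2 = -0.749988
d^2_{1,1}(1.5748) = +0.248002 -0.749988 = -0.501986
Attach z-rotation phases: D = e^{-i(1)(5.4217)}·(-0.501986)·e^{-i(1)(4.0714)} = +0.500815-0.034270i

Re=0.5008 Im=-0.0343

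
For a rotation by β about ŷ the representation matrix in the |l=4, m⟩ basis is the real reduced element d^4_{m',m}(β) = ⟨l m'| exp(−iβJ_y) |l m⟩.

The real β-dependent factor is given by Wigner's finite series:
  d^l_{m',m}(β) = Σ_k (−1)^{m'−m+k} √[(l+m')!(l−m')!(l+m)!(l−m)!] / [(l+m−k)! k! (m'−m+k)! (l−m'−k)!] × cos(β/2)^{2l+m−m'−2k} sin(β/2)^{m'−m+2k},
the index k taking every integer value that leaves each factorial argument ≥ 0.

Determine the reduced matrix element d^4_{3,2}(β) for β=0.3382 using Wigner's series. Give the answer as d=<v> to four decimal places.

d=-0.5197

d^4_{3,2}(β=0.3382) via Wigner's sum:
Half-angle: c=0.985737, s=0.168295. N=√(5040·1·720·2)=2693.993318
Admissible k: 0..1 (factorial args all ≥0)
  k=0: (−1)^1·2693.9933/(720)·0.9857^7·0.1683^1 = -0.569459
  k=1: (−1)^2·2693.9933/(240)·0.9857^5·0.1683^3 = +0.049797
d^4_{3,2}(0.3382) = -0.569459 +0.049797 = -0.519661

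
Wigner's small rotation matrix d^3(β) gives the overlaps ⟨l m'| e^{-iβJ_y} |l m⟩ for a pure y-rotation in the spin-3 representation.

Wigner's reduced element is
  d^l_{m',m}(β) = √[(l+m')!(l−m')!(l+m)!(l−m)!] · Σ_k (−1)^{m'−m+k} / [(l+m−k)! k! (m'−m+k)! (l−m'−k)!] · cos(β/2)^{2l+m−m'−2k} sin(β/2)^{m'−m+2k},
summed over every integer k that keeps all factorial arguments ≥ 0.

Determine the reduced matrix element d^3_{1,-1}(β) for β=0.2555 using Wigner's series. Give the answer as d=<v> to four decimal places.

d=0.0922

d^3_{1,-1}(β=0.2555) via Wigner's sum:
Half-angle: c=0.991851, s=0.127403. N=√(24·2·2·24)=48.000000
The bounds max(0,m−m')=0 and min(l+m,l−m')=2 give 3 terms
  k=0: (−1)^2·48.0000/(8)·0.9919^4·0.1274^2 = +0.094253
  k=1: (−1)^3·48.0000/(6)·0.9919^2·0.1274^4 = -0.002073
  k=2: (−1)^4·48.0000/(48)·0.9919^0·0.1274^6 = +0.000004
d^3_{1,-1}(0.2555) = +0.094253 -0.002073 +0.000004 = +0.092184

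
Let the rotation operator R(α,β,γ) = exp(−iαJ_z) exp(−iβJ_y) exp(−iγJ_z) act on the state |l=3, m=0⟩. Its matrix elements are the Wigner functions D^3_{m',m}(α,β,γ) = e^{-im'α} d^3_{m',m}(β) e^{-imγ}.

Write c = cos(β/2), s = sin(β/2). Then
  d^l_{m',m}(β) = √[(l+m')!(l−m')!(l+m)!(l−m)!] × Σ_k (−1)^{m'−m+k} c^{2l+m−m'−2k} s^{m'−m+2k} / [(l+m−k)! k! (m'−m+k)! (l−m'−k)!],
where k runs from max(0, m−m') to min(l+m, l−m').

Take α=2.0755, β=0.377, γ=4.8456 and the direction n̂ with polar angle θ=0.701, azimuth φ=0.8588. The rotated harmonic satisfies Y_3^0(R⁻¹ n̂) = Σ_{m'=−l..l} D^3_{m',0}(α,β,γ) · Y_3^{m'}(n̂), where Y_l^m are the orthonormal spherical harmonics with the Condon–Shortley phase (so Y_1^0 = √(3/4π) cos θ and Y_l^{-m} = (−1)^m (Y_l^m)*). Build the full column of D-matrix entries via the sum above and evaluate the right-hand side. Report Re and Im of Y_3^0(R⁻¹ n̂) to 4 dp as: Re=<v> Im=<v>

Need the full column D^3_{m',0} for m'=−3..3 at α=2.0755, β=0.377, γ=4.8456.
cos(β/2)=0.982286, sin(β/2)=0.187386
d^3_{-3,0}: single k=3 term ⇒ +0.027889;  D = +0.027845-0.001580i
d^3_{-2,0}: k∈[2..3] ⇒ +0.179055 -0.006516 = +0.172539;  D = -0.091853-0.146057i
d^3_{-1,0}: k∈[1..3] ⇒ +0.593633 -0.064809 +0.000786 = +0.529610;  D = -0.256092+0.463577i
d^3_{0,0}: k∈[0..3] ⇒ +0.898315 -0.294217 +0.010707 -0.000043 = +0.614762;  D = +0.614762+0.000000i
d^3_{1,0}: k∈[0..2] ⇒ -0.593633 +0.064809 -0.000786 = -0.529610;  D = +0.256092+0.463577i
d^3_{2,0}: k∈[0..1] ⇒ +0.179055 -0.006516 = +0.172539;  D = -0.091853+0.146057i
d^3_{3,0}: single k=0 term ⇒ -0.027889;  D = -0.027845-0.001580i
Y_3^{m'}(θ=0.701,φ=0.8588) and Σ D·Y over m':
  (+0.0278-0.0016i)·(-0.0945-0.0600i)  (-0.0919-0.1461i)·(-0.0475-0.3214i)  (-0.2561+0.4636i)·(+0.2615-0.3030i)  (+0.6148+0.0000i)·(-0.0228+0.0000i)  (+0.2561+0.4636i)·(-0.2615-0.3030i)  (-0.0919+0.1461i)·(-0.0475+0.3214i)  (-0.0278-0.0016i)·(+0.0945-0.0600i)
Y_3^0(R⁻¹ n̂) = +0.042352+0.000000i

Re=0.0424 Im=0.0000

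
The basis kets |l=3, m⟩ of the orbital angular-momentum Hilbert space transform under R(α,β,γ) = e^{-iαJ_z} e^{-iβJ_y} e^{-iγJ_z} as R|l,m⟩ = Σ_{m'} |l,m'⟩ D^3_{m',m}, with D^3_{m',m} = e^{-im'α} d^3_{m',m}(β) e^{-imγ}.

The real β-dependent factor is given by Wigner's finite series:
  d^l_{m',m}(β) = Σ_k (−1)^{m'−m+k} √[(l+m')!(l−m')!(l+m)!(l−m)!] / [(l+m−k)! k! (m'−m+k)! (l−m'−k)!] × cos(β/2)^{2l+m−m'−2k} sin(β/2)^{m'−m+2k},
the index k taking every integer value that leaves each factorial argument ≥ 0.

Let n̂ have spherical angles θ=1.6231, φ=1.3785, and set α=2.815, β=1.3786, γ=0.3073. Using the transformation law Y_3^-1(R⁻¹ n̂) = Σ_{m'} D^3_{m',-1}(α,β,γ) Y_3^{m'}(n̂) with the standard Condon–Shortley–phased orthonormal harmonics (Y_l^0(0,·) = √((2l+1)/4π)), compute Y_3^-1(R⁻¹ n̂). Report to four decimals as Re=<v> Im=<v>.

Re=0.0677 Im=-0.2894

Need the full column D^3_{m',-1} for m'=−3..3 at α=2.815, β=1.3786, γ=0.3073.
cos(β/2)=0.771691, sin(β/2)=0.635997
d^3_{-3,-1}: single k=2 term ⇒ +0.555560;  D = -0.434603+0.346073i
d^3_{-2,-1}: k∈[1..2] ⇒ +0.550394 -0.747698 = -0.197305;  D = -0.185620+0.066892i
d^3_{-1,-1}: k∈[0..2] ⇒ +0.211184 -1.147559 +0.584601 = -0.351774;  D = +0.351708-0.006786i
d^3_{0,-1}: k∈[0..2] ⇒ -0.602926 +1.228594 -0.278170 = +0.347498;  D = +0.331219+0.105113i
d^3_{1,-1}: k∈[0..2] ⇒ +0.860669 -0.779467 +0.066181 = +0.147382;  D = -0.118750-0.087292i
d^3_{2,-1}: k∈[0..1] ⇒ -0.747698 +0.253933 = -0.493765;  D = -0.282988-0.404626i
d^3_{3,-1}: single k=0 term ⇒ +0.377358;  D = -0.105633-0.362272i
Y_3^{m'}(θ=1.6231,φ=1.3785) and Σ D·Y over m':
  (-0.4346+0.3461i)·(-0.2266+0.3483i)  (-0.1856+0.0669i)·(+0.0494+0.0200i)  (+0.3517-0.0068i)·(-0.0608+0.3125i)  (+0.3312+0.1051i)·(+0.0583+0.0000i)  (-0.1188-0.0873i)·(+0.0608+0.3125i)  (-0.2830-0.4046i)·(+0.0494-0.0200i)  (-0.1056-0.3623i)·(+0.2266+0.3483i)
Y_3^-1(R⁻¹ n̂) = +0.067697-0.289397i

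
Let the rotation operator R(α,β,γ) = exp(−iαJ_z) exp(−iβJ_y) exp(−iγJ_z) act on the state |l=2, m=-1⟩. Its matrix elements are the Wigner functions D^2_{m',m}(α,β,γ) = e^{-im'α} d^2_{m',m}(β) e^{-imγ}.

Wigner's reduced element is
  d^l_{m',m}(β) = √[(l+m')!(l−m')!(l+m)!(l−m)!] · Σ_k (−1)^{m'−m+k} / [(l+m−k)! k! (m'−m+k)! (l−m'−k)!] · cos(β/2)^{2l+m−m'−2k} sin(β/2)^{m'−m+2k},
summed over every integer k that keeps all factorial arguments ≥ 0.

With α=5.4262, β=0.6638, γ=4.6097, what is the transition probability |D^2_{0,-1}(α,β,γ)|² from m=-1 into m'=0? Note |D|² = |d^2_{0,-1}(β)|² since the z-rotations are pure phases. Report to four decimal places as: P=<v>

D^2_{0,-1}(5.4262,0.6638,4.6097) = e^{-i·0·5.4262}·d^2_{0,-1}(0.6638)·e^{-i·-1·4.6097}. Compute d first:
With c≡cos(β/2)=0.945425 and s≡sin(β/2)=0.325840, N=[2·2·1·6]^{1/2}=4.898979
The bounds max(0,m−m')=0 and min(l+m,l−m')=1 give 2 terms
  k=0: (−1)^1·4.8990/(2)·0.9454^3·0.3258^1 = -0.674468
  k=1: (−1)^2·4.8990/(2)·0.9454^1·0.3258^3 = +0.080115
d^2_{0,-1}(0.6638) = -0.674468 +0.080115 = -0.594352
|D^2_{0,-1}|² = |d^2_{0,-1}(β)|² = (-0.594352)² = 0.353255 (the z-rotation phases have unit modulus)

P=0.3533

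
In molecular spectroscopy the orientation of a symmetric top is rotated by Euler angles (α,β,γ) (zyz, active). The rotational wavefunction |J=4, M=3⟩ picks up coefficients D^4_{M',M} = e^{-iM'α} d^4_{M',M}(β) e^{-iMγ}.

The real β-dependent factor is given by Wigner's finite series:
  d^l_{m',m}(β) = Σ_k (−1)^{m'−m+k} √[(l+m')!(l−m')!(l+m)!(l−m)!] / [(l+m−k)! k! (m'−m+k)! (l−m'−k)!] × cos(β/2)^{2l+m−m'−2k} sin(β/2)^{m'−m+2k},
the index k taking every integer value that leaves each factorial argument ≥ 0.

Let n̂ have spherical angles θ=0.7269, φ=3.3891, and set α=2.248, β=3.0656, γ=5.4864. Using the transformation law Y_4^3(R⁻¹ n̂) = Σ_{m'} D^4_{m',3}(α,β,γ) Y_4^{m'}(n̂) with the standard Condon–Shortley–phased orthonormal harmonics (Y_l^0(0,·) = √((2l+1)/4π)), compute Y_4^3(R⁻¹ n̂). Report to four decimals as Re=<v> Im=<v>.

Re=-0.2047 Im=0.2157

Need the full column D^4_{m',3} for m'=−4..4 at α=2.248, β=3.0656, γ=5.4864.
cos(β/2)=0.037987, sin(β/2)=0.999278
d^4_{-4,3}: single k=7 term ⇒ +0.106902;  D = +0.040325-0.099005i
d^4_{-3,3}: k∈[6..7] ⇒ +0.010058 -0.994240 = -0.984183;  D = +0.942968-0.281827i
d^4_{-2,3}: k∈[5..6] ⇒ +0.000613 -0.141418 = -0.140805;  D = -0.115959-0.079873i
d^4_{-1,3}: k∈[4..5] ⇒ +0.000027 -0.011404 = -0.011377;  D = +0.000841+0.011346i
d^4_{0,3}: k∈[3..4] ⇒ +0.000001 -0.000646 = -0.000645;  D = +0.000472-0.000440i
d^4_{1,3}: k∈[2..3] ⇒ +0.000000 -0.000027 = -0.000027;  D = -0.000027-0.000004i
d^4_{2,3}: k∈[1..2] ⇒ +0.000000 -0.000001 = -0.000001;  D = +0.000000+0.000001i
d^4_{3,3}: k∈[0..1] ⇒ +0.000000 -0.000000 = -0.000000;  D = +0.000000-0.000000i
d^4_{4,3}: single k=0 term ⇒ -0.000000;  D = -0.000000+0.000000i
Y_4^{m'}(θ=0.7269,φ=3.3891) and Σ D·Y over m':
  (+0.0403-0.0990i)·(+0.0474-0.0722i)  (+0.9430-0.2818i)·(-0.2022+0.1856i)  (-0.1160-0.0799i)·(+0.3781-0.2041i)  (+0.0008+0.0113i)·(-0.2069+0.0523i)  (+0.0005-0.0004i)·(-0.3003+0.0000i)  (-0.0000-0.0000i)·(+0.2069+0.0523i)  (+0.0000+0.0000i)·(+0.3781+0.2041i)  (+0.0000-0.0000i)·(+0.2022+0.1856i)  (-0.0000+0.0000i)·(+0.0474+0.0722i)
Y_4^3(R⁻¹ n̂) = -0.204701+0.215713i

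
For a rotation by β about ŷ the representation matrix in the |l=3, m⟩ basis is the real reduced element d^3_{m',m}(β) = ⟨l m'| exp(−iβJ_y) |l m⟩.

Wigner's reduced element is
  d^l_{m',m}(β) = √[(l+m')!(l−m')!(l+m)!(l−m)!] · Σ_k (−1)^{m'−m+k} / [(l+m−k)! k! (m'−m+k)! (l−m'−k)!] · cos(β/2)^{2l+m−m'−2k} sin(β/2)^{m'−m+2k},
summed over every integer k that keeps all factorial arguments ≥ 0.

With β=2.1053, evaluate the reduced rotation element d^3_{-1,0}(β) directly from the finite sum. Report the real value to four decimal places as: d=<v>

d^3_{-1,0}(β=2.1053) via Wigner's sum:
Half-angle: c=0.495271, s=0.868739. N=√(2·24·6·6)=41.569219
k: max(0,(0)−(-1))=1 … min(3+(0),3−(-1))=3
  k=1: (−1)^0·41.5692/(12)·0.4953^5·0.8687^1 = +0.089679
  k=2: (−1)^1·41.5692/(4)·0.4953^3·0.8687^3 = -0.827765
  k=3: (−1)^2·41.5692/(12)·0.4953^1·0.8687^5 = +0.848944
d^3_{-1,0}(2.1053) = +0.089679 -0.827765 +0.848944 = +0.110858

d=0.1109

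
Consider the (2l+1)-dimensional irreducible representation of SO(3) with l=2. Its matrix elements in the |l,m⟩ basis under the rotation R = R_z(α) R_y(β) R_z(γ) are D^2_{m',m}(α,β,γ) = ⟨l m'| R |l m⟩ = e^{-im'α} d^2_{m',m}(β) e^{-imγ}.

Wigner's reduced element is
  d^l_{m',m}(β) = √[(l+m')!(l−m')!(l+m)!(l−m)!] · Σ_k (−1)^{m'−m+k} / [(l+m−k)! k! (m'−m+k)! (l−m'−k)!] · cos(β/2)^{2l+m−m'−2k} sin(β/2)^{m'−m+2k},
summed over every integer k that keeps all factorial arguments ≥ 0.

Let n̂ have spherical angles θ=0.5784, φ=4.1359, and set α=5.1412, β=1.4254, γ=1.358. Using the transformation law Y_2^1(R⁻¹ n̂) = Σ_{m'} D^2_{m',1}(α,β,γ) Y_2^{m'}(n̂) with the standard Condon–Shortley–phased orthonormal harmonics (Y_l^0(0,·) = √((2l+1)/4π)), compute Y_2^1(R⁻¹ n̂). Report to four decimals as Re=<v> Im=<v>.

Need the full column D^2_{m',1} for m'=−2..2 at α=5.1412, β=1.4254, γ=1.358.
cos(β/2)=0.756599, sin(β/2)=0.653879
d^2_{-2,1}: single k=3 term ⇒ +0.423046;  D = -0.371181+0.202960i
d^2_{-1,1}: k∈[2..3] ⇒ +0.734256 -0.182806 = +0.551451;  D = -0.441786-0.330034i
d^2_{0,1}: k∈[1..2] ⇒ +0.693698 -0.518124 = +0.175574;  D = +0.037080-0.171614i
d^2_{1,1}: k∈[0..1] ⇒ +0.327690 -0.734256 = -0.406566;  D = -0.397117+0.087143i
d^2_{2,1}: single k=0 term ⇒ -0.566402;  D = -0.340441-0.452671i
Y_2^{m'}(θ=0.5784,φ=4.1359) and Σ D·Y over m':
  (-0.3712+0.2030i)·(-0.0468-0.1055i)  (-0.4418-0.3300i)·(-0.1928+0.2965i)  (+0.0371-0.1716i)·(+0.3480+0.0000i)  (-0.3971+0.0871i)·(+0.1928+0.2965i)  (-0.3404-0.4527i)·(-0.0468+0.1055i)
Y_2^1(R⁻¹ n̂) = +0.196041-0.213089i

Re=0.1960 Im=-0.2131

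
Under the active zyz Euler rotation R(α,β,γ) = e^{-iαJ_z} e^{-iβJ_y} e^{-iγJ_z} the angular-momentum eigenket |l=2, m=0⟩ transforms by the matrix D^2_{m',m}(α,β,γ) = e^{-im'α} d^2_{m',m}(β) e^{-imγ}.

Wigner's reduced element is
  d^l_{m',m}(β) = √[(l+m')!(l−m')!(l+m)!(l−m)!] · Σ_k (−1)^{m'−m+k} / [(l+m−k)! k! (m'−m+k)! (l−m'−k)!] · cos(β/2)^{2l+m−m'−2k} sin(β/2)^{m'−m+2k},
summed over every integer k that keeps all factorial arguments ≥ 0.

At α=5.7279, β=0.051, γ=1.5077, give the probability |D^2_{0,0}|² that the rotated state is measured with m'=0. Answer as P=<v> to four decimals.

Split into d^2_{0,0}(β=0.051) × two z-phases.
Half-angle: c=0.999675, s=0.025497. N=√(2·2·2·2)=4.000000
k: max(0,(0)−(0))=0 … min(2+(0),2−(0))=2
  k=0: (−1)^0·4.0000/(4)·0.9997^4·0.0255^0 = +0.998700
  k=1: (−1)^1·4.0000/(1)·0.9997^2·0.0255^2 = -0.002599
  k=2: (−1)^2·4.0000/(4)·0.9997^0·0.0255^4 = +0.000000
d^2_{0,0}(0.051) = +0.998700 -0.002599 +0.000000 = +0.996102
|D^2_{0,0}|² = |d^2_{0,0}(β)|² = (+0.996102)² = 0.992219 (the z-rotation phases have unit modulus)

P=0.9922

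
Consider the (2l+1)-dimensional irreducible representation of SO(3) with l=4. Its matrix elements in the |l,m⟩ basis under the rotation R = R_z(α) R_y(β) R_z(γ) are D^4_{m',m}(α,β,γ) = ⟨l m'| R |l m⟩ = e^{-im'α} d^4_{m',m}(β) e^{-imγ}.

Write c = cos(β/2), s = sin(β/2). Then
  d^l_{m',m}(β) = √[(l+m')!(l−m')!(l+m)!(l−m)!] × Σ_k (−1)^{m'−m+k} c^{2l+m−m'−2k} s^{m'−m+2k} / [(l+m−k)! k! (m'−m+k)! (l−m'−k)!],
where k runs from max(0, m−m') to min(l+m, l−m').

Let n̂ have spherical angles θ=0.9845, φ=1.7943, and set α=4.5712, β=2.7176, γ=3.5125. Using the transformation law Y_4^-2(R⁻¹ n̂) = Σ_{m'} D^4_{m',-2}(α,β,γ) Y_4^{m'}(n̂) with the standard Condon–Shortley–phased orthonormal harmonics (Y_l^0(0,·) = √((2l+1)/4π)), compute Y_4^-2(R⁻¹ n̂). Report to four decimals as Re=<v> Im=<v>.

Need the full column D^4_{m',-2} for m'=−4..4 at α=4.5712, β=2.7176, γ=3.5125.
cos(β/2)=0.210412, sin(β/2)=0.977613
d^4_{-4,-2}: single k=2 term ⇒ +0.000439;  D = +0.000432+0.000077i
d^4_{-3,-2}: k∈[1..2] ⇒ +0.000067 -0.004326 = -0.004259;  D = +0.001333-0.004045i
d^4_{-2,-2}: k∈[0..2] ⇒ +0.000004 -0.000995 +0.026856 = +0.025865;  D = -0.023182-0.011469i
d^4_{-1,-2}: k∈[0..2] ⇒ -0.000076 +0.008174 -0.117642 = -0.109543;  D = -0.061909+0.090371i
d^4_{0,-2}: k∈[0..2] ⇒ +0.000787 -0.045294 +0.366660 = +0.322153;  D = +0.237505+0.217655i
d^4_{1,-2}: k∈[0..2] ⇒ -0.005450 +0.176462 -0.761859 = -0.590847;  D = +0.456517-0.375089i
d^4_{2,-2}: k∈[0..2] ⇒ +0.026856 -0.463792 +0.834325 = +0.397388;  D = -0.206558-0.339487i
d^4_{3,-2}: k∈[0..1] ⇒ -0.093375 +0.671897 = +0.578522;  D = +0.531626-0.228169i
d^4_{4,-2}: single k=0 term ⇒ +0.204513;  D = +0.053411+0.197415i
Y_4^{m'}(θ=0.9845,φ=1.7943) and Σ D·Y over m':
  (+0.0004+0.0001i)·(+0.1334-0.1661i)  (+0.0013-0.0040i)·(+0.2487+0.3136i)  (-0.0232-0.0115i)·(-0.2392+0.1147i)  (-0.0619+0.0904i)·(+0.0414+0.1822i)  (+0.2375+0.2177i)·(-0.3072+0.0000i)  (+0.4565-0.3751i)·(-0.0414+0.1822i)  (-0.2066-0.3395i)·(-0.2392-0.1147i)  (+0.5316-0.2282i)·(-0.2487+0.3136i)  (+0.0534+0.1974i)·(+0.1334+0.1661i)
Y_4^-2(R⁻¹ n̂) = -0.109866+0.387365i

Re=-0.1099 Im=0.3874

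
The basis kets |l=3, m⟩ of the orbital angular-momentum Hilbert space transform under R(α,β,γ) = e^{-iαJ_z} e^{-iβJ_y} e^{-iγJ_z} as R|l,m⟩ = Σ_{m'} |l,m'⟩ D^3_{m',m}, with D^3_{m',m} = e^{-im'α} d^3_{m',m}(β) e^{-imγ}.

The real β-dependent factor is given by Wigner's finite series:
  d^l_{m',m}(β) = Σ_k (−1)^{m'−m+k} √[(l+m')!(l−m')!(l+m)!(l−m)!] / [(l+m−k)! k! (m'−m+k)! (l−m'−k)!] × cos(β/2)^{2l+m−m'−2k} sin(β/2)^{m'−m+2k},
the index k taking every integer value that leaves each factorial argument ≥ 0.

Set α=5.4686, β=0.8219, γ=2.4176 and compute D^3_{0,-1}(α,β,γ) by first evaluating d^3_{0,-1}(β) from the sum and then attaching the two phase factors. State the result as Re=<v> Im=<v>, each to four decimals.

Re=0.3131 Im=-0.2768

Split into d^3_{0,-1}(β=0.8219) × two z-phases.
Half-angle: c=0.916742, s=0.399480. N=√(6·6·2·24)=41.569219
The bounds max(0,m−m')=0 and min(l+m,l−m')=2 give 3 terms
  k=0: (−1)^1·41.5692/(12)·0.9167^5·0.3995^1 = -0.896027
  k=1: (−1)^2·41.5692/(4)·0.9167^3·0.3995^3 = +0.510434
  k=2: (−1)^3·41.5692/(12)·0.9167^1·0.3995^5 = -0.032308
d^3_{0,-1}(0.8219) = -0.896027 +0.510434 -0.032308 = -0.417902
D = (+1.000000+0.000000i)·(-0.417902)·(-0.749167+0.662381i) = +0.313078-0.276810i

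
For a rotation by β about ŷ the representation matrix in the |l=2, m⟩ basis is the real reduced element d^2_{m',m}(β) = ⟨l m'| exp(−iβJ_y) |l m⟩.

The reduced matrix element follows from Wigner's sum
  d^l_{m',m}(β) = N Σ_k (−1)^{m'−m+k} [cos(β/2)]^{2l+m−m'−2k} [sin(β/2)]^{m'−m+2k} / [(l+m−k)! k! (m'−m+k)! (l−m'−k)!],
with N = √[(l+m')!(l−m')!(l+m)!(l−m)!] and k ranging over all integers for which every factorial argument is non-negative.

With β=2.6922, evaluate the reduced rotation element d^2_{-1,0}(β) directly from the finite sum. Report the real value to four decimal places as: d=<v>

d^2_{-1,0}(β=2.6922) via Wigner's sum:
With c≡cos(β/2)=0.222810 and s≡sin(β/2)=0.974862, N=[1·6·2·2]^{1/2}=4.898979
Admissible k: 1..2 (factorial args all ≥0)
  k=1: (−1)^0·4.8990/(2)·0.2228^3·0.9749^1 = +0.026413
  k=2: (−1)^1·4.8990/(2)·0.2228^1·0.9749^3 = -0.505638
d^2_{-1,0}(2.6922) = +0.026413 -0.505638 = -0.479225

d=-0.4792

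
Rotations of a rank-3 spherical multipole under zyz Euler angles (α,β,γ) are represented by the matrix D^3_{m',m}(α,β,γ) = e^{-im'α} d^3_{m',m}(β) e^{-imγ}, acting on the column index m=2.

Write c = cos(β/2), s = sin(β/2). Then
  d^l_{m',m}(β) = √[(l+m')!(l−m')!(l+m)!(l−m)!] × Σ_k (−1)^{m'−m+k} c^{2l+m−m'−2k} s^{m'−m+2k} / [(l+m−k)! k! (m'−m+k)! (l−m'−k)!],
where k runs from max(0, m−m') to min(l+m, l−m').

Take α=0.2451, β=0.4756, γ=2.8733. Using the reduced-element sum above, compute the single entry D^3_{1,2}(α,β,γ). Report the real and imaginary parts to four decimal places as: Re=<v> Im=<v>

First d^3_{1,2}(β=0.4756), then the phase factors e^{-i(1)α} and e^{-i(2)γ}:
c=cos(0.4756/2)=0.971859, s=sin(0.4756/2)=0.235565; N=√[24·2·120·1]=75.894664
The bounds max(0,m−m')=1 and min(l+m,l−m')=2 give 2 terms
  k=1: (−1)^0·75.8947/(24)·0.9719^5·0.2356^1 = +0.645842
  k=2: (−1)^1·75.8947/(12)·0.9719^3·0.2356^3 = -0.075888
d^3_{1,2}(0.4756) = +0.645842 -0.075888 = +0.569954
Attach z-rotation phases: D = e^{-i(1)(0.2451)}·(+0.569954)·e^{-i(2)(2.8733)} = +0.545912+0.163791i

Re=0.5459 Im=0.1638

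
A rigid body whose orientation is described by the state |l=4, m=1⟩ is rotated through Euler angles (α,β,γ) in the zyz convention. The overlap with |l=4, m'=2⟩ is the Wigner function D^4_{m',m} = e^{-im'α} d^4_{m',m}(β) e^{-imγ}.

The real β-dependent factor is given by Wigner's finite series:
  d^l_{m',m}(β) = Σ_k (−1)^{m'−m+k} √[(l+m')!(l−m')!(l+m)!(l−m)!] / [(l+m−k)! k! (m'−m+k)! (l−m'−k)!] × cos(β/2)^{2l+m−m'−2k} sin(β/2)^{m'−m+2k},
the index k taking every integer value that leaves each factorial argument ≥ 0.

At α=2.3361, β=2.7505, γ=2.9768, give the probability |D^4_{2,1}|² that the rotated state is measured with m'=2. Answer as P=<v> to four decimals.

P=0.0079

D^4_{2,1}(2.3361,2.7505,2.9768) = e^{-i·2·2.3361}·d^4_{2,1}(2.7505)·e^{-i·1·2.9768}. Compute d first:
c=cos(2.7505/2)=0.194302, s=sin(2.7505/2)=0.980942; N=√[720·2·120·6]=1018.233765
k: max(0,(1)−(2))=0 … min(4+(1),4−(2))=2
  k=0: (−1)^1·1018.2338/(240)·0.1943^7·0.9809^1 = -0.000044
  k=1: (−1)^2·1018.2338/(48)·0.1943^5·0.9809^3 = +0.005545
  k=2: (−1)^3·1018.2338/(72)·0.1943^3·0.9809^5 = -0.094225
d^4_{2,1}(2.7505) = -0.000044 +0.005545 -0.094225 = -0.088723
|D^4_{2,1}|² = |d^4_{2,1}(β)|² = (-0.088723)² = 0.007872 (the z-rotation phases have unit modulus)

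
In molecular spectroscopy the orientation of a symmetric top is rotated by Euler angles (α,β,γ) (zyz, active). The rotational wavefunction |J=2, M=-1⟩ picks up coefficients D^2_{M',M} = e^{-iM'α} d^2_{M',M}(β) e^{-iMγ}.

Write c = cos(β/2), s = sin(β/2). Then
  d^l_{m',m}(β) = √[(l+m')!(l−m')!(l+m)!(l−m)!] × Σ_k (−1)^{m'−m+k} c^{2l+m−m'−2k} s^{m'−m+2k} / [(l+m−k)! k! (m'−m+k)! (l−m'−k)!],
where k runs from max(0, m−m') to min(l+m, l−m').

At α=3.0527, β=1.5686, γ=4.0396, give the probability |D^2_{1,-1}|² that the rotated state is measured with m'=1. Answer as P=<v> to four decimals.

D^2_{1,-1}(3.0527,1.5686,4.0396) = e^{-i·1·3.0527}·d^2_{1,-1}(1.5686)·e^{-i·-1·4.0396}. Compute d first:
Half-angle: c=0.707883, s=0.706330. N=√(6·1·1·6)=6.000000
Admissible k: 0..1 (factorial args all ≥0)
  k=0: (−1)^2·6.0000/(2)·0.7079^2·0.7063^2 = +0.749996
  k=1: (−1)^3·6.0000/(6)·0.7079^0·0.7063^4 = -0.248903
d^2_{1,-1}(1.5686) = +0.749996 -0.248903 = +0.501093
|D^2_{1,-1}|² = |d^2_{1,-1}(β)|² = (+0.501093)² = 0.251095 (the z-rotation phases have unit modulus)

P=0.2511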